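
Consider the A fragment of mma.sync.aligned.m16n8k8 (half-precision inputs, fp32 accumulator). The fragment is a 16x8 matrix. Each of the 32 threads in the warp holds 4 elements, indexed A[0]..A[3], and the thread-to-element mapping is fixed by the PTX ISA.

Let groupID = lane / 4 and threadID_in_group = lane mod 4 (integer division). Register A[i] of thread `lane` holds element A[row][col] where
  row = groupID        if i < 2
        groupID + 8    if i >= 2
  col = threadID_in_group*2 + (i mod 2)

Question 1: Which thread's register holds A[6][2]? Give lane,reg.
r=6->g=6,rb=0  c=2->t=1,b0=0
L=6*4+1=25  i=0*2+0=0

25,0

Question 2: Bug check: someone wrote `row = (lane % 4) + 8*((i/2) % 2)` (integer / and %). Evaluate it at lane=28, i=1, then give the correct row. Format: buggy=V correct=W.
buggy=0 correct=7

`(lane % 4) + 8*((i/2) % 2)`[28,1]->0
lane 28: gid=7 (28/4), tid=0 (28%4)
i=1: r=7+0=7, c=0*2+1=1
row: 0 vs 7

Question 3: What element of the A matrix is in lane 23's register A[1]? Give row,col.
5,7

lane 23: G=5 (23/4), T=3 (23%4)
i=1: r=5+0=5, c=3*2+1=7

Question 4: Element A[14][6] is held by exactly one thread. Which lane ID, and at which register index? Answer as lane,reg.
27,2

r=14⇒gr=6,Rb=1  c=6⇒th=3,odd=0
L=6*4+3=27  i=1*2+0=2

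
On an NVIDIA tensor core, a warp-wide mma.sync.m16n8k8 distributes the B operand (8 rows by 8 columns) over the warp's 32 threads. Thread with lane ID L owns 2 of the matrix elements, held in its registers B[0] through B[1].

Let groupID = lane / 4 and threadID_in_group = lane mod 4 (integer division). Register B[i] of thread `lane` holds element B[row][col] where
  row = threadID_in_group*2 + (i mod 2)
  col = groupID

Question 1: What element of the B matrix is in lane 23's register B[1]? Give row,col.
7,5

lane 23->23/4=5, 23 mod 4=3
i=1  r:2·3+1->7  c:5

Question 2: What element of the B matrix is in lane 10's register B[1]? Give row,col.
5,2

lane 10⇒10/4=2, 10 mod 4=2
i=1  r:2·2+1⇒5  c:2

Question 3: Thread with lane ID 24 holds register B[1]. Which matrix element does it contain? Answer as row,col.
lane 24→24/4=6, 24 mod 4=0
i=1  r:2·0+1→1  c:6

1,6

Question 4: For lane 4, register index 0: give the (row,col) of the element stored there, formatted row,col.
lane 4: gid=1 (4/4), tid=0 (4%4)
i=0: r=0*2+0=0, c=gid=1

0,1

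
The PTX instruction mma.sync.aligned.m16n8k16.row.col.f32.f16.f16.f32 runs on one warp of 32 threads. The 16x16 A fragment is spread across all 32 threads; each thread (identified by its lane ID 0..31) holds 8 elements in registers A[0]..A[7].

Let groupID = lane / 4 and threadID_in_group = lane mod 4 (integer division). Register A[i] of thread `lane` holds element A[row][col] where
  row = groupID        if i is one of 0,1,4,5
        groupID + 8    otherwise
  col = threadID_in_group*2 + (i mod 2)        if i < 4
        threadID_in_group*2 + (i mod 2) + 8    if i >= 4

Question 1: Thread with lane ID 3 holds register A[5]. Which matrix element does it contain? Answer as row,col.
lane 3⇒3/4=0, 3 mod 4=3
i=5  r:0+0⇒0  c:2·3+1+8⇒15

0,15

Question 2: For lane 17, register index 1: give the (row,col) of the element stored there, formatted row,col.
lane 17->17/4=4, 17 mod 4=1
i=1  r:4+0->4  c:2·1+1+0->3

4,3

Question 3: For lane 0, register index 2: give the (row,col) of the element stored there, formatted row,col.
0: gid=0,tid=0
[2] (0+8,0*2+0+0) = (8,0)

8,0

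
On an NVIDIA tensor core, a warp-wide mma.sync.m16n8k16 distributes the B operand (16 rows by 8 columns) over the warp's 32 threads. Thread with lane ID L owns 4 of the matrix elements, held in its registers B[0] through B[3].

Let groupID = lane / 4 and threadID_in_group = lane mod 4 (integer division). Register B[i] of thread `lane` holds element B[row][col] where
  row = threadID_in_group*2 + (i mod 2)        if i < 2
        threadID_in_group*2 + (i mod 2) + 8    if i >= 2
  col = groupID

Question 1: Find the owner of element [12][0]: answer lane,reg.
c=0->g=0  r=12->rb=1,t=2,b0=0
L=0*4+2=2  i=1*2+0=2

2,2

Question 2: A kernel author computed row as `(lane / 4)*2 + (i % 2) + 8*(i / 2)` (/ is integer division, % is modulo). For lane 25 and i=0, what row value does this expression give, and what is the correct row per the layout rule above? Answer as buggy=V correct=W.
buggy=12 correct=2

`(lane / 4)*2 + (i % 2) + 8*(i / 2)`[25,0]->12
lane 25->25/4=6, 25 mod 4=1
i=0  r:2·1+0+0->2  c:6
row: 12 vs 2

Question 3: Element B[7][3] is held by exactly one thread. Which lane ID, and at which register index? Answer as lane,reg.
c:3=>grp=3  r:7=>rB=0,tig=3,lo=1
L=3*4+3=15  i=0*2+1=1

15,1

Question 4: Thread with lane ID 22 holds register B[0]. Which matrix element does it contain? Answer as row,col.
4,5

lane 22: gid=5 (22/4), tid=2 (22%4)
i=0: r=2*2+0+0=4, c=gid=5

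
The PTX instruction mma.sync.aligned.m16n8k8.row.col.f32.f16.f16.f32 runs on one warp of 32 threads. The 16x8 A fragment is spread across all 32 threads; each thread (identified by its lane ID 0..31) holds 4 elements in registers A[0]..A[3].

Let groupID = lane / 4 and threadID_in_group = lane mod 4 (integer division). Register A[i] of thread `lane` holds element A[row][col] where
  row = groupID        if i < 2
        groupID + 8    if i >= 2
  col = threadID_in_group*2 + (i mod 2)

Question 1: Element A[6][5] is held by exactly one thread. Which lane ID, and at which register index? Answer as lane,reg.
r=6→G=6,rhi=0  c=5→T=2,p=1
L=6*4+2=26  i=0*2+1=1

26,1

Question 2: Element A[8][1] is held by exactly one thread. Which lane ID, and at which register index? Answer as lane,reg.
0,3

r=8->g=0,rb=1  c=1->t=0,b0=1
L=0*4+0=0  i=1*2+1=3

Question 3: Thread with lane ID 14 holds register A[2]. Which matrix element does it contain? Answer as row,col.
11,4

lane 14: g=3 (14/4), t=2 (14%4)
i=2: r=3+8=11, c=2*2+0=4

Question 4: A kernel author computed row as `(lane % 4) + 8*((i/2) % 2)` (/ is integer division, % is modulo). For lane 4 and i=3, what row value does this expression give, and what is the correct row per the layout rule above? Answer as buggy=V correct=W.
buggy=8 correct=9

`(lane % 4) + 8*((i/2) % 2)`[4,3]→8
lane 4: G=1 (4/4), T=0 (4%4)
i=3: r=1+8=9, c=0*2+1=1
row: 8 vs 9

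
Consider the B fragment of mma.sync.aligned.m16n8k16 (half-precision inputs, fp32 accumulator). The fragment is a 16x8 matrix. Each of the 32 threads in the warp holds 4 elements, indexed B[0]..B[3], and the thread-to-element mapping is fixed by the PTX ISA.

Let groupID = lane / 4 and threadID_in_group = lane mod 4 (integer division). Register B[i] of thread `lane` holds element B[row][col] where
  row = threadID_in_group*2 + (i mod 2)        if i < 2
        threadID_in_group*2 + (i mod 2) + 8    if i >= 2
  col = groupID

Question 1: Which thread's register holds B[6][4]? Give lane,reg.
c=4->g=4  r=6->rb=0,t=3,b0=0
L=4*4+3=19  i=0*2+0=0

19,0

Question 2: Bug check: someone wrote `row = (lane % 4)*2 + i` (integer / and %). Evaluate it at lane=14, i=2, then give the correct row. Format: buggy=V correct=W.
buggy=6 correct=12

`(lane % 4)*2 + i`[14,2]⇒6
lane 14: gr=3 (14/4), th=2 (14%4)
i=2: r=2*2+0+8=12, c=gr=3
row: 6 vs 12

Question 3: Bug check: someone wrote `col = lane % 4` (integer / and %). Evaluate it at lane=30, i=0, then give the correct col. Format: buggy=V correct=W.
`lane % 4`[30,0]⇒2
30: gr=7,th=2
[0] (2*2+0+0,7) = (4,7)
col: 2 vs 7

buggy=2 correct=7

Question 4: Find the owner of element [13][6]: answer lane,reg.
c=6→G=6  r=13→rhi=1,T=2,p=1
L=6*4+2=26  i=1*2+1=3

26,3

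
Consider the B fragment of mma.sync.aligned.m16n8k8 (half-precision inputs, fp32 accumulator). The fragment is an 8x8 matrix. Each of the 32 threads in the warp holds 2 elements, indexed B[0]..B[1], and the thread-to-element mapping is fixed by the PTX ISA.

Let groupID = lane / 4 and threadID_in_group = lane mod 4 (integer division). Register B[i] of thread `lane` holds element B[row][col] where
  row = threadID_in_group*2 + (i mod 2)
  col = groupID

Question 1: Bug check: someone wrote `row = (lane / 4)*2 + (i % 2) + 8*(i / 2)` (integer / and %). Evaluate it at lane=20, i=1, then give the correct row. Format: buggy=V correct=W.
`(lane / 4)*2 + (i % 2) + 8*(i / 2)`[20,1]->11
lane 20->20/4=5, 20 mod 4=0
i=1  r:2·0+1->1  c:5
row: 11 vs 1

buggy=11 correct=1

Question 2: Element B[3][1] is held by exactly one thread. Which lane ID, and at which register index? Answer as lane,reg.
5,1

c: 1->gid=1  r: 3->tid=1,i&1=1
L=1*4+1=5  i=1=1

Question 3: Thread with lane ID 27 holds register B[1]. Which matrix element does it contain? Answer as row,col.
7,6

27: gr=6,th=3
[1] (3*2+1,6) = (7,6)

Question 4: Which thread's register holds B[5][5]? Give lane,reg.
22,1

c=5→G=5  r=5→T=2,p=1
L=5*4+2=22  i=1=1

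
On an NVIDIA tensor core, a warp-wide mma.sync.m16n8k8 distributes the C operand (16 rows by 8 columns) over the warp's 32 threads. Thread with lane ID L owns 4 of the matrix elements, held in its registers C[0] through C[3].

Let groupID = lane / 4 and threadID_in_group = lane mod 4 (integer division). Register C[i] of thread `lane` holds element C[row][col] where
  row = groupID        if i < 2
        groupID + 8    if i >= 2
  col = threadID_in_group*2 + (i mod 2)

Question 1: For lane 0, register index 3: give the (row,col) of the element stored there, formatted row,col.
8,1

lane 0: g=0 (0/4), t=0 (0%4)
i=3: r=0+8=8, c=0*2+1=1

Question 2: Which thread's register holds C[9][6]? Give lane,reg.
r=9→G=1,rhi=1  c=6→T=3,p=0
L=1*4+3=7  i=1*2+0=2

7,2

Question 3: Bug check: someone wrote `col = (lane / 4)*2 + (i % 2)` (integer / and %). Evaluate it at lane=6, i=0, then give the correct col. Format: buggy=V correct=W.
buggy=2 correct=4

`(lane / 4)*2 + (i % 2)`[6,0]→2
lane 6→6/4=1, 6 mod 4=2
i=0  r:1+0→1  c:2·2+0→4
col: 2 vs 4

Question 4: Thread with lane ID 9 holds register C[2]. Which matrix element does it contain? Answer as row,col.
9: gr=2,th=1
[2] (2+8,1*2+0) = (10,2)

10,2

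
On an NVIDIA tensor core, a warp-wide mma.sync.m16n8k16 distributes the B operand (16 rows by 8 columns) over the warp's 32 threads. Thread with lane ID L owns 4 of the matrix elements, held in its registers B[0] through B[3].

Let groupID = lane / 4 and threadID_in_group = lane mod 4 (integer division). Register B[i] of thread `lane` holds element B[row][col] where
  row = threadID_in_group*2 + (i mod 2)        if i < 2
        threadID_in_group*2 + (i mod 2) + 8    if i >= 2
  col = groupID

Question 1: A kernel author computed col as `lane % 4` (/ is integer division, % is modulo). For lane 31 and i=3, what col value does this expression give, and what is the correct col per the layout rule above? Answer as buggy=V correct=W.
buggy=3 correct=7

`lane % 4`[31,3]⇒3
31: gr=7,th=3
[3] (3*2+1+8,7) = (15,7)
col: 3 vs 7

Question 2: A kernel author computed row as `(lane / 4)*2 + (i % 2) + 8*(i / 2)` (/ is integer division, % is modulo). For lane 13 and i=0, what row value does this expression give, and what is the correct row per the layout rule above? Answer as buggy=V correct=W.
`(lane / 4)*2 + (i % 2) + 8*(i / 2)`[13,0]→6
13: G=3,T=1
[0] (1*2+0+0,3) = (2,3)
row: 6 vs 2

buggy=6 correct=2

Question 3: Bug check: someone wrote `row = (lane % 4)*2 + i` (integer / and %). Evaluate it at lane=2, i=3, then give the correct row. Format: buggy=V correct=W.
buggy=7 correct=13

`(lane % 4)*2 + i`[2,3]⇒7
lane 2: gr=0 (2/4), th=2 (2%4)
i=3: r=2*2+1+8=13, c=gr=0
row: 7 vs 13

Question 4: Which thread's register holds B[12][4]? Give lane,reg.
18,2

c=4→G=4  r=12→rhi=1,T=2,p=0
L=4*4+2=18  i=1*2+0=2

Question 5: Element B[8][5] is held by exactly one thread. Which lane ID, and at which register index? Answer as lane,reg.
20,2

c=5->g=5  r=8->rb=1,t=0,b0=0
L=5*4+0=20  i=1*2+0=2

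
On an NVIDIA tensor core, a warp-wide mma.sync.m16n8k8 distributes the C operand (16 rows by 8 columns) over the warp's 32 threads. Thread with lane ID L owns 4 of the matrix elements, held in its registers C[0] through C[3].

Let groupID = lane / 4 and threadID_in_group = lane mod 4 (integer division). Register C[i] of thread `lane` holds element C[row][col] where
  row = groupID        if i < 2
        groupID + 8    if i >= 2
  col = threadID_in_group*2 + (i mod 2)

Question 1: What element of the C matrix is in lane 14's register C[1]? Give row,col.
3,5

L=14⇒gr=14>>2=3, th=14&3=2
[1]⇒row 3+0=3  col 2·2+1=5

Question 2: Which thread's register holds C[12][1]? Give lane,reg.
r: 12->gid=4,r8=1  c: 1->tid=0,i&1=1
L=4*4+0=16  i=1*2+1=3

16,3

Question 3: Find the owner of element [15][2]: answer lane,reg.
r: 15->gid=7,r8=1  c: 2->tid=1,i&1=0
L=7*4+1=29  i=1*2+0=2

29,2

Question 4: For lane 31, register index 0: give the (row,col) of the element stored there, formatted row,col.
7,6

lane 31: G=7 (31/4), T=3 (31%4)
i=0: r=7+0=7, c=3*2+0=6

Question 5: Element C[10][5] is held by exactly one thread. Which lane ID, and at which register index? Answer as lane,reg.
10,3

r=10->g=2,rb=1  c=5->t=2,b0=1
L=2*4+2=10  i=1*2+1=3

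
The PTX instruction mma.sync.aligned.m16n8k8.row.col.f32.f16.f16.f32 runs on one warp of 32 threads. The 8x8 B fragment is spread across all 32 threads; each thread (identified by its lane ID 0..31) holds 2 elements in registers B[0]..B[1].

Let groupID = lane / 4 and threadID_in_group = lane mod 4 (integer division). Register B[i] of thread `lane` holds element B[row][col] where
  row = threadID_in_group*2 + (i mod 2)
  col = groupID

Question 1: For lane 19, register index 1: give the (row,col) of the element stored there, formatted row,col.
lane 19->19/4=4, 19 mod 4=3
i=1  r:2·3+1->7  c:4

7,4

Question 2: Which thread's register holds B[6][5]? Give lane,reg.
c: 5->gid=5  r: 6->tid=3,i&1=0
L=5*4+3=23  i=0=0

23,0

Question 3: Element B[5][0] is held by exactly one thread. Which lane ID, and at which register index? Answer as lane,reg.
c=0→G=0  r=5→T=2,p=1
L=0*4+2=2  i=1=1

2,1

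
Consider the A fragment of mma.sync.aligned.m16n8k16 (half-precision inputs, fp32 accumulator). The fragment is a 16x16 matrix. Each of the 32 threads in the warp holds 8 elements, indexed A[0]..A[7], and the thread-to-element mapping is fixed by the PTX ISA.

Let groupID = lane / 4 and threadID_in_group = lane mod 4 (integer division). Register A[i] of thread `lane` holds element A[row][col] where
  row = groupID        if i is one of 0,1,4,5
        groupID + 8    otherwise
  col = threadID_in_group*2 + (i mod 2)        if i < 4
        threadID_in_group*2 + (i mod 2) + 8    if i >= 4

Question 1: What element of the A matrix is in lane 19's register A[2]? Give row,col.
lane 19->19/4=4, 19 mod 4=3
i=2  r:4+8->12  c:2·3+0+0->6

12,6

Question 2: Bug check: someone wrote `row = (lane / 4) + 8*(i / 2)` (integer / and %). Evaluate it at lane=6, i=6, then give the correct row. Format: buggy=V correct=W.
buggy=25 correct=9

`(lane / 4) + 8*(i / 2)`[6,6]->25
lane 6: gid=1 (6/4), tid=2 (6%4)
i=6: r=1+8=9, c=2*2+0+8=12
row: 25 vs 9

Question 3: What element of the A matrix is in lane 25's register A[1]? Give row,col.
6,3

L=25->g=25>>2=6, t=25&3=1
[1]->row 6+0=6  col 1·2+1+0=3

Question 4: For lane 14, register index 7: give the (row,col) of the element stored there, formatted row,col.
lane 14→14/4=3, 14 mod 4=2
i=7  r:3+8→11  c:2·2+1+8→13

11,13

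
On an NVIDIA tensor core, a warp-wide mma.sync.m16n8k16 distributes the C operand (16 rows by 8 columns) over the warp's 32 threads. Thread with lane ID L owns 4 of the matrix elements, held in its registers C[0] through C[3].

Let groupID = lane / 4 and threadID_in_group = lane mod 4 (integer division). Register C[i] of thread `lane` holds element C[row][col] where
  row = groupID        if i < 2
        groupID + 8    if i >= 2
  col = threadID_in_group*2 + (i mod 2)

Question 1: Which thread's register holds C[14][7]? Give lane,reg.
r=14->g=6,rb=1  c=7->t=3,b0=1
L=6*4+3=27  i=1*2+1=3

27,3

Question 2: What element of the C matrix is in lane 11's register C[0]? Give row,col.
2,6

L=11→G=11>>2=2, T=11&3=3
[0]→row 2+0=2  col 3·2+0=6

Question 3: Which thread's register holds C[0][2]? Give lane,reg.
1,0

r=0->g=0,rb=0  c=2->t=1,b0=0
L=0*4+1=1  i=0*2+0=0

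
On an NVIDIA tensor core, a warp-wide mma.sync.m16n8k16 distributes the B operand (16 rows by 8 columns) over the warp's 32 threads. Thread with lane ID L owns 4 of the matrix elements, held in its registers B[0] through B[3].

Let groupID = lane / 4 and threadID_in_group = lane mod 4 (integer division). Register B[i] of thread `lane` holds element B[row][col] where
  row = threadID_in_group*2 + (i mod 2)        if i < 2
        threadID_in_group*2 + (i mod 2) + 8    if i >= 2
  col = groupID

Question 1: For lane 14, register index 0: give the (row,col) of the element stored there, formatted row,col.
L=14->g=14>>2=3, t=14&3=2
[0]->row 2·2+0+0=4  col g=3

4,3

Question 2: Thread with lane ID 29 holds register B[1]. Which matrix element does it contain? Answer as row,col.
3,7

29: gr=7,th=1
[1] (1*2+1+0,7) = (3,7)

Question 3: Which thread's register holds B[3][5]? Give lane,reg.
c:5=>grp=5  r:3=>rB=0,tig=1,lo=1
L=5*4+1=21  i=0*2+1=1

21,1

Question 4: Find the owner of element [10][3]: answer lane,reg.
13,2

c=3->g=3  r=10->rb=1,t=1,b0=0
L=3*4+1=13  i=1*2+0=2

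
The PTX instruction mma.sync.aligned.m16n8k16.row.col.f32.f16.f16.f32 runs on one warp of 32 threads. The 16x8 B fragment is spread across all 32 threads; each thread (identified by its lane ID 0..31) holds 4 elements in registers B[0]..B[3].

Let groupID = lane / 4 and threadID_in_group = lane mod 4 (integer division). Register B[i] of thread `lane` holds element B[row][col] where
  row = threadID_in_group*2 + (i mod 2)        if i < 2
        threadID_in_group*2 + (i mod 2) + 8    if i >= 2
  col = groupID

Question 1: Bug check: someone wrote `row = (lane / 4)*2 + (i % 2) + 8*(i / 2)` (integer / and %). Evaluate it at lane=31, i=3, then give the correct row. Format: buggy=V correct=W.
buggy=23 correct=15

`(lane / 4)*2 + (i % 2) + 8*(i / 2)`[31,3]->23
lane 31: g=7 (31/4), t=3 (31%4)
i=3: r=3*2+1+8=15, c=g=7
row: 23 vs 15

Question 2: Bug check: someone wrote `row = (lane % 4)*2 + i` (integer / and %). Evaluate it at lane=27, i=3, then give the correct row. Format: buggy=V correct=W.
buggy=9 correct=15

`(lane % 4)*2 + i`[27,3]=>9
L=27=>grp=27>>2=6, tig=27&3=3
[3]=>row 3·2+1+8=15  col grp=6
row: 9 vs 15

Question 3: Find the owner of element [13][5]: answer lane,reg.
22,3

c=5->g=5  r=13->rb=1,t=2,b0=1
L=5*4+2=22  i=1*2+1=3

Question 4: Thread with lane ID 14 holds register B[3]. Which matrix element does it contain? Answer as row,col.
13,3

L=14=>grp=14>>2=3, tig=14&3=2
[3]=>row 2·2+1+8=13  col grp=3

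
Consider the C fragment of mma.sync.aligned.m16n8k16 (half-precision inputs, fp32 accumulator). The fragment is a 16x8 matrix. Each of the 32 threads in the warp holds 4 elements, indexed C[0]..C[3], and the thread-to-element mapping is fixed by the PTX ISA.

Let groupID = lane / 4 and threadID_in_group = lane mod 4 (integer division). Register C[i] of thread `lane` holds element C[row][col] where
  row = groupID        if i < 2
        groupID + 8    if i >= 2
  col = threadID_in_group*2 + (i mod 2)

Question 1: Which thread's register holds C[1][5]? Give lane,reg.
r=1->g=1,rb=0  c=5->t=2,b0=1
L=1*4+2=6  i=0*2+1=1

6,1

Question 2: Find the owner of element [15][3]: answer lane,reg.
29,3

r=15→G=7,rhi=1  c=3→T=1,p=1
L=7*4+1=29  i=1*2+1=3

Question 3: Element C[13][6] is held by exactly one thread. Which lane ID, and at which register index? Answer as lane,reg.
r=13->g=5,rb=1  c=6->t=3,b0=0
L=5*4+3=23  i=1*2+0=2

23,2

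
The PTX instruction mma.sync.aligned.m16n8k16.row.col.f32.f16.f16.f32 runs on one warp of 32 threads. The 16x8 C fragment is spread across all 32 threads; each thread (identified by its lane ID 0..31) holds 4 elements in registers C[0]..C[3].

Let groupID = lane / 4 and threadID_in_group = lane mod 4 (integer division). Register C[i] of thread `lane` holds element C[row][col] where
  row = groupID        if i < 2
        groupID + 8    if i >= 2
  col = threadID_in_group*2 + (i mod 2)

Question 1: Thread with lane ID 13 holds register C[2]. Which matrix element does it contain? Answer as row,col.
L=13=>grp=13>>2=3, tig=13&3=1
[2]=>row 3+8=11  col 1·2+0=2

11,2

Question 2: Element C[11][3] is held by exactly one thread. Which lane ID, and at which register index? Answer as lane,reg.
13,3

r=11->g=3,rb=1  c=3->t=1,b0=1
L=3*4+1=13  i=1*2+1=3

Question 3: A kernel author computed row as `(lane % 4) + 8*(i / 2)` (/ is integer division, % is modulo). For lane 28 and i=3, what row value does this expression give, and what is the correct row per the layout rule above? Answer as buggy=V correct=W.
buggy=8 correct=15

`(lane % 4) + 8*(i / 2)`[28,3]→8
L=28→G=28>>2=7, T=28&3=0
[3]→row 7+8=15  col 0·2+1=1
row: 8 vs 15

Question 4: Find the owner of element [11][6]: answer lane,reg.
r: 11->gid=3,r8=1  c: 6->tid=3,i&1=0
L=3*4+3=15  i=1*2+0=2

15,2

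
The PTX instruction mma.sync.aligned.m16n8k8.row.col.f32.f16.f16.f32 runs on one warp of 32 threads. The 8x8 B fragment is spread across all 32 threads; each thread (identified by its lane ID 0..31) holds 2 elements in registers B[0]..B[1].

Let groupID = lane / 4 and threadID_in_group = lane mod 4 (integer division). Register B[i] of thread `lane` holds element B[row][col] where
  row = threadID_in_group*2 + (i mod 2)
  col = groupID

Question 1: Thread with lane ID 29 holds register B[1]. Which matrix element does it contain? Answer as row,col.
3,7

29: G=7,T=1
[1] (1*2+1,7) = (3,7)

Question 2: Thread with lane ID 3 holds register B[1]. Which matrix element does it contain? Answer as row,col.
lane 3: G=0 (3/4), T=3 (3%4)
i=1: r=3*2+1=7, c=G=0

7,0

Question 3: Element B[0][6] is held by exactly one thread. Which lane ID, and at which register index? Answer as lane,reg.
24,0

c=6->g=6  r=0->t=0,b0=0
L=6*4+0=24  i=0=0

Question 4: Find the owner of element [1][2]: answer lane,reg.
8,1

c: 2->gid=2  r: 1->tid=0,i&1=1
L=2*4+0=8  i=1=1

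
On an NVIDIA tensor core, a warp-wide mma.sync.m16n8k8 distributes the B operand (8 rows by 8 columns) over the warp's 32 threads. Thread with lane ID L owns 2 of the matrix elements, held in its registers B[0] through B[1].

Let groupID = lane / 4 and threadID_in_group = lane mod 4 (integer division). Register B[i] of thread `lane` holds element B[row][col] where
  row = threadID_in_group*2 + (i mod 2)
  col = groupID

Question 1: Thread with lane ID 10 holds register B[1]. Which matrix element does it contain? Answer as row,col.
lane 10⇒10/4=2, 10 mod 4=2
i=1  r:2·2+1⇒5  c:2

5,2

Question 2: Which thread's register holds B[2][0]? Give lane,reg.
1,0

c: 0->gid=0  r: 2->tid=1,i&1=0
L=0*4+1=1  i=0=0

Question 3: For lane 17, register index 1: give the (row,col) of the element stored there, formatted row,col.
3,4

17: G=4,T=1
[1] (1*2+1,4) = (3,4)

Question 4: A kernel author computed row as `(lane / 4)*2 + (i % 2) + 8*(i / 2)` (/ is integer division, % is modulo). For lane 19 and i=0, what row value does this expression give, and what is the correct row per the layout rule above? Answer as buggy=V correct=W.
buggy=8 correct=6

`(lane / 4)*2 + (i % 2) + 8*(i / 2)`[19,0]->8
19: gid=4,tid=3
[0] (3*2+0,4) = (6,4)
row: 8 vs 6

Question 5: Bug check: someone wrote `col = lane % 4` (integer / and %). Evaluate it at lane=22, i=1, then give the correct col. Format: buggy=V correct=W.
buggy=2 correct=5

`lane % 4`[22,1]->2
L=22->g=22>>2=5, t=22&3=2
[1]->row 2·2+1=5  col g=5
col: 2 vs 5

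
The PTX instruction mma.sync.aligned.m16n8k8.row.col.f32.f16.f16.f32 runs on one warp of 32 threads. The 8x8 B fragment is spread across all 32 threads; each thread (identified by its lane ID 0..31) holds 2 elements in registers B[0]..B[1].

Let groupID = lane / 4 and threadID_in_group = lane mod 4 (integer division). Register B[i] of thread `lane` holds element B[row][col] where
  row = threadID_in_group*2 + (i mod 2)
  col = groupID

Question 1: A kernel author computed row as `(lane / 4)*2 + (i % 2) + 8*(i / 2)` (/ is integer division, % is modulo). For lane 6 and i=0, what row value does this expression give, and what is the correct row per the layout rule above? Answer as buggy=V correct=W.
buggy=2 correct=4

`(lane / 4)*2 + (i % 2) + 8*(i / 2)`[6,0]⇒2
6: gr=1,th=2
[0] (2*2+0,1) = (4,1)
row: 2 vs 4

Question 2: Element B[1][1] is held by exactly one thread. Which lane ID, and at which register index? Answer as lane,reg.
4,1

c:1=>grp=1  r:1=>tig=0,lo=1
L=1*4+0=4  i=1=1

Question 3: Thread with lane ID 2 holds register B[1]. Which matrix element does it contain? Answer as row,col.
5,0

lane 2→2/4=0, 2 mod 4=2
i=1  r:2·2+1→5  c:0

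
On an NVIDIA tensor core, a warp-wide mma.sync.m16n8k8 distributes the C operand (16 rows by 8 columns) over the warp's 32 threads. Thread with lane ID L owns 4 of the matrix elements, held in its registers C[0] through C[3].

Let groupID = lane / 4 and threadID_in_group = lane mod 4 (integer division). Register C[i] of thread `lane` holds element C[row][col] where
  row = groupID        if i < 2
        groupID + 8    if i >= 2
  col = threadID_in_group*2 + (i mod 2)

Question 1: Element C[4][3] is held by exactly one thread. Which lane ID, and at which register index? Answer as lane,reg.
17,1

r:4=>grp=4,rB=0  c:3=>tig=1,lo=1
L=4*4+1=17  i=0*2+1=1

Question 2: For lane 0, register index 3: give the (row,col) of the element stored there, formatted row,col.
8,1

L=0=>grp=0>>2=0, tig=0&3=0
[3]=>row 0+8=8  col 0·2+1=1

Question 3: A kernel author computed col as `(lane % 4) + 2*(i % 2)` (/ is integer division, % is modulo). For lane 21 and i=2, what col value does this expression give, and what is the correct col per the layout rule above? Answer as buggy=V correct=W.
`(lane % 4) + 2*(i % 2)`[21,2]⇒1
L=21⇒gr=21>>2=5, th=21&3=1
[2]⇒row 5+8=13  col 1·2+0=2
col: 1 vs 2

buggy=1 correct=2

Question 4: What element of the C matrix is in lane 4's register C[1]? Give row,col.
L=4->gid=4>>2=1, tid=4&3=0
[1]->row 1+0=1  col 0·2+1=1

1,1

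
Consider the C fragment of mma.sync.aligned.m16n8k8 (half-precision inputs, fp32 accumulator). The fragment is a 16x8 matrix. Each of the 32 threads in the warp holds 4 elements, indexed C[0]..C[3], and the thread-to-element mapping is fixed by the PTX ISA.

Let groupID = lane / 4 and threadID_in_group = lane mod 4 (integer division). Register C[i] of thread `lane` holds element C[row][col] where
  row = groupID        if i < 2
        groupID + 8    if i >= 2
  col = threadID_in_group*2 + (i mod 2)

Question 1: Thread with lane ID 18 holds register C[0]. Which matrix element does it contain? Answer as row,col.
4,4

lane 18: gr=4 (18/4), th=2 (18%4)
i=0: r=4+0=4, c=2*2+0=4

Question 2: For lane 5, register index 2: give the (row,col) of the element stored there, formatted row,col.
lane 5: gid=1 (5/4), tid=1 (5%4)
i=2: r=1+8=9, c=1*2+0=2

9,2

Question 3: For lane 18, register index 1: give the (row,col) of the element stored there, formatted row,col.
4,5

lane 18->18/4=4, 18 mod 4=2
i=1  r:4+0->4  c:2·2+1->5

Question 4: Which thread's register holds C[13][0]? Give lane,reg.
20,2

r=13⇒gr=5,Rb=1  c=0⇒th=0,odd=0
L=5*4+0=20  i=1*2+0=2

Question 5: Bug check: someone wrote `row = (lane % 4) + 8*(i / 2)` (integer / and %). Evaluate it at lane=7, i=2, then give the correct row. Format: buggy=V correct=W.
`(lane % 4) + 8*(i / 2)`[7,2]⇒11
lane 7⇒7/4=1, 7 mod 4=3
i=2  r:1+8⇒9  c:2·3+0⇒6
row: 11 vs 9

buggy=11 correct=9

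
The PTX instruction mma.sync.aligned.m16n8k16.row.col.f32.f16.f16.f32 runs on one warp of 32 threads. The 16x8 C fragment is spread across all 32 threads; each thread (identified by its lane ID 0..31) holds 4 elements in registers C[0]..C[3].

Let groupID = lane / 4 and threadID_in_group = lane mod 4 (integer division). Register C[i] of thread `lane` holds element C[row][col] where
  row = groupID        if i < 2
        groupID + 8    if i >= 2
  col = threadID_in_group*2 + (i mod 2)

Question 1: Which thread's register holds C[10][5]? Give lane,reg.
10,3

r=10->g=2,rb=1  c=5->t=2,b0=1
L=2*4+2=10  i=1*2+1=3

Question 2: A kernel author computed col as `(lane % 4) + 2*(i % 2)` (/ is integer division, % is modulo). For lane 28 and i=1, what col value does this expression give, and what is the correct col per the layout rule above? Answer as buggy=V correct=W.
`(lane % 4) + 2*(i % 2)`[28,1]->2
28: gid=7,tid=0
[1] (7+0,0*2+1) = (7,1)
col: 2 vs 1

buggy=2 correct=1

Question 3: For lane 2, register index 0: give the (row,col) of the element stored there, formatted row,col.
0,4

lane 2=>2/4=0, 2 mod 4=2
i=0  r:0+0=>0  c:2·2+0=>4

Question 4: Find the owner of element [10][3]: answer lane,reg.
9,3

r=10⇒gr=2,Rb=1  c=3⇒th=1,odd=1
L=2*4+1=9  i=1*2+1=3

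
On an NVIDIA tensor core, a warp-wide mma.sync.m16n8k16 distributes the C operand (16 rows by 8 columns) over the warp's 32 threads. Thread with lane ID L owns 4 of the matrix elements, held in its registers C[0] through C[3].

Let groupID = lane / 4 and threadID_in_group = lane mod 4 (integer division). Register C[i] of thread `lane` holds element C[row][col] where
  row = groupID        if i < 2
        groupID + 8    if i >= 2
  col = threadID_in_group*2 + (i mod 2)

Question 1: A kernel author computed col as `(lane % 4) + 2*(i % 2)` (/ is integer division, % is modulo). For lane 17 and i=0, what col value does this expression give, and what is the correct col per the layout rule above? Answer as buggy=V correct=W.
buggy=1 correct=2

`(lane % 4) + 2*(i % 2)`[17,0]=>1
lane 17: grp=4 (17/4), tig=1 (17%4)
i=0: r=4+0=4, c=1*2+0=2
col: 1 vs 2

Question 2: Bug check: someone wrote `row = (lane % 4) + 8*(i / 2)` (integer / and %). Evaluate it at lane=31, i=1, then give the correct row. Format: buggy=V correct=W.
`(lane % 4) + 8*(i / 2)`[31,1]=>3
31: grp=7,tig=3
[1] (7+0,3*2+1) = (7,7)
row: 3 vs 7

buggy=3 correct=7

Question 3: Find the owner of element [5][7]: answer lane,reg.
23,1

r=5→G=5,rhi=0  c=7→T=3,p=1
L=5*4+3=23  i=0*2+1=1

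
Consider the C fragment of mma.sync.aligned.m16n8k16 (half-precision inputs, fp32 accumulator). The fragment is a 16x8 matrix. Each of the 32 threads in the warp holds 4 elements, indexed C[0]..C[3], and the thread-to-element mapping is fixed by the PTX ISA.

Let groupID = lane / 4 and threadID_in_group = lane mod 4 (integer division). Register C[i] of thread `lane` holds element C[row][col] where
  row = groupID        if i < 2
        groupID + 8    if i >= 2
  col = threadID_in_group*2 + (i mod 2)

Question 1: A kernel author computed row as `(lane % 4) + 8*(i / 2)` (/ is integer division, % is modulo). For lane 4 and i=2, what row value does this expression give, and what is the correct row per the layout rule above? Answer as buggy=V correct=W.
`(lane % 4) + 8*(i / 2)`[4,2]→8
L=4→G=4>>2=1, T=4&3=0
[2]→row 1+8=9  col 0·2+0=0
row: 8 vs 9

buggy=8 correct=9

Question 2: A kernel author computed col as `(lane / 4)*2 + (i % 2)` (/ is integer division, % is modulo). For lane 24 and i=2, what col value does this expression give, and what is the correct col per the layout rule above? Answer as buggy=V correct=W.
buggy=12 correct=0

`(lane / 4)*2 + (i % 2)`[24,2]⇒12
lane 24: gr=6 (24/4), th=0 (24%4)
i=2: r=6+8=14, c=0*2+0=0
col: 12 vs 0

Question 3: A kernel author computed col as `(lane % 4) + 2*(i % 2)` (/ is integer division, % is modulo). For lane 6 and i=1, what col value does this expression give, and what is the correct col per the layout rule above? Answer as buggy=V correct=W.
`(lane % 4) + 2*(i % 2)`[6,1]→4
L=6→G=6>>2=1, T=6&3=2
[1]→row 1+0=1  col 2·2+1=5
col: 4 vs 5

buggy=4 correct=5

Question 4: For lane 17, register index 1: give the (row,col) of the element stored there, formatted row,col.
lane 17=>17/4=4, 17 mod 4=1
i=1  r:4+0=>4  c:2·1+1=>3

4,3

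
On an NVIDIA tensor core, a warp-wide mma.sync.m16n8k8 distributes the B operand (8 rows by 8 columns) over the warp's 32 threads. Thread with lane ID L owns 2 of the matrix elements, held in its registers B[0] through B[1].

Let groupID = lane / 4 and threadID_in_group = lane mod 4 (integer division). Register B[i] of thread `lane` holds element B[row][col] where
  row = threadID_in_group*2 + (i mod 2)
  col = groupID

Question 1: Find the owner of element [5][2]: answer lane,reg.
c:2=>grp=2  r:5=>tig=2,lo=1
L=2*4+2=10  i=1=1

10,1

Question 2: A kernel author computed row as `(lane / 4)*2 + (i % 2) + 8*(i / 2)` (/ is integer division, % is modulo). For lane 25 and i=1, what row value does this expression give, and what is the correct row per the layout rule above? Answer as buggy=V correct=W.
`(lane / 4)*2 + (i % 2) + 8*(i / 2)`[25,1]=>13
lane 25: grp=6 (25/4), tig=1 (25%4)
i=1: r=1*2+1=3, c=grp=6
row: 13 vs 3

buggy=13 correct=3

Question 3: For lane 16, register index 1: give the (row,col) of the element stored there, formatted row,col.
1,4

lane 16=>16/4=4, 16 mod 4=0
i=1  r:2·0+1=>1  c:4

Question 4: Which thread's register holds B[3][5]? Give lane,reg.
21,1

c=5→G=5  r=3→T=1,p=1
L=5*4+1=21  i=1=1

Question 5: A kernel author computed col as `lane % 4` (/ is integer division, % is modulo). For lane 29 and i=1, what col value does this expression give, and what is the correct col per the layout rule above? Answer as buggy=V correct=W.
`lane % 4`[29,1]->1
lane 29: gid=7 (29/4), tid=1 (29%4)
i=1: r=1*2+1=3, c=gid=7
col: 1 vs 7

buggy=1 correct=7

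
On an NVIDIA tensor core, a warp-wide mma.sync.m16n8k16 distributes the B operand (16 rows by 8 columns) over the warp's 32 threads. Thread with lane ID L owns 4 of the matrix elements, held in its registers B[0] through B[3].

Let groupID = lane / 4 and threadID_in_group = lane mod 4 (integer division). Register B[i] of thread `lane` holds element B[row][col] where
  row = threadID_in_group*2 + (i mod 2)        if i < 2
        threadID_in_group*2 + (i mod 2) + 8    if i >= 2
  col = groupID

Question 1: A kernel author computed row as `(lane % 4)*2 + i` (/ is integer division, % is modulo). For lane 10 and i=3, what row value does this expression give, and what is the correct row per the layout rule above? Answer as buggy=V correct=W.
buggy=7 correct=13

`(lane % 4)*2 + i`[10,3]->7
L=10->gid=10>>2=2, tid=10&3=2
[3]->row 2·2+1+8=13  col gid=2
row: 7 vs 13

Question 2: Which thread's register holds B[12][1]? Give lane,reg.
c=1⇒gr=1  r=12⇒Rb=1,th=2,odd=0
L=1*4+2=6  i=1*2+0=2

6,2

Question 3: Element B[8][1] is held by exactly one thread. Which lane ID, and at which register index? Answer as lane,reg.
c=1⇒gr=1  r=8⇒Rb=1,th=0,odd=0
L=1*4+0=4  i=1*2+0=2

4,2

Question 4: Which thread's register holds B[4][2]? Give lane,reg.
10,0

c=2→G=2  r=4→rhi=0,T=2,p=0
L=2*4+2=10  i=0*2+0=0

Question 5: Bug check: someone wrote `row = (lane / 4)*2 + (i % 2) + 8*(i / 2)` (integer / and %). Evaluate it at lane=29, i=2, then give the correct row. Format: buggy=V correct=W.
`(lane / 4)*2 + (i % 2) + 8*(i / 2)`[29,2]->22
lane 29: gid=7 (29/4), tid=1 (29%4)
i=2: r=1*2+0+8=10, c=gid=7
row: 22 vs 10

buggy=22 correct=10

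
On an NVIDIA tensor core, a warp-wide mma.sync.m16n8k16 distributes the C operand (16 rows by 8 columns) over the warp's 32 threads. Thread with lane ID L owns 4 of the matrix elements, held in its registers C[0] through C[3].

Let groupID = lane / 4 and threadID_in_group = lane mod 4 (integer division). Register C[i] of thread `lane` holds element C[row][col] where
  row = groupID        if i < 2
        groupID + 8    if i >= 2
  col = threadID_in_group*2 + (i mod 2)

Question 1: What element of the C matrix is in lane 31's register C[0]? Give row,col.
lane 31->31/4=7, 31 mod 4=3
i=0  r:7+0->7  c:2·3+0->6

7,6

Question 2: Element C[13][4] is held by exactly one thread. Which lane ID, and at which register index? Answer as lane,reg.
r=13->g=5,rb=1  c=4->t=2,b0=0
L=5*4+2=22  i=1*2+0=2

22,2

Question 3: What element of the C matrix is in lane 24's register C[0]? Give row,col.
6,0

L=24⇒gr=24>>2=6, th=24&3=0
[0]⇒row 6+0=6  col 0·2+0=0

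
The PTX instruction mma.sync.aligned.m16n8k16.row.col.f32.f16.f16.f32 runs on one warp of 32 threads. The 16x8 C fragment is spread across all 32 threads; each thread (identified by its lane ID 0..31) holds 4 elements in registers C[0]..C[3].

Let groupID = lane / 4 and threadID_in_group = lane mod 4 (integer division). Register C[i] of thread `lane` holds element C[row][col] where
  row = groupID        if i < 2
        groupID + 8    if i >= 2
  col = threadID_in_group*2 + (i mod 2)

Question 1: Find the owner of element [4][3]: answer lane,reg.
r=4→G=4,rhi=0  c=3→T=1,p=1
L=4*4+1=17  i=0*2+1=1

17,1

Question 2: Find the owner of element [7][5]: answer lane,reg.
r=7⇒gr=7,Rb=0  c=5⇒th=2,odd=1
L=7*4+2=30  i=0*2+1=1

30,1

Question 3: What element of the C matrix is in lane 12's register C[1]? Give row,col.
12: g=3,t=0
[1] (3+0,0*2+1) = (3,1)

3,1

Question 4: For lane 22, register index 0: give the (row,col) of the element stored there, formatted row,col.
lane 22⇒22/4=5, 22 mod 4=2
i=0  r:5+0⇒5  c:2·2+0⇒4

5,4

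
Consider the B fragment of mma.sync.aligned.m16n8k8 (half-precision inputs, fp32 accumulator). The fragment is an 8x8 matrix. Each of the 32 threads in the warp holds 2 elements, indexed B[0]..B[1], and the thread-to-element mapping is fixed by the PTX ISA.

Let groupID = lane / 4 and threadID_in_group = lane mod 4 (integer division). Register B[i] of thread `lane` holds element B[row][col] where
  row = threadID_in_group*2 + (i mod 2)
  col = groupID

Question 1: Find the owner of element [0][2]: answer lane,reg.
8,0

c=2→G=2  r=0→T=0,p=0
L=2*4+0=8  i=0=0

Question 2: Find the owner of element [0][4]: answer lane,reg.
16,0

c=4⇒gr=4  r=0⇒th=0,odd=0
L=4*4+0=16  i=0=0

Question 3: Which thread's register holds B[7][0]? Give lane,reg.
c:0=>grp=0  r:7=>tig=3,lo=1
L=0*4+3=3  i=1=1

3,1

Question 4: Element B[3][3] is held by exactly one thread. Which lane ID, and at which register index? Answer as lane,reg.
13,1

c=3⇒gr=3  r=3⇒th=1,odd=1
L=3*4+1=13  i=1=1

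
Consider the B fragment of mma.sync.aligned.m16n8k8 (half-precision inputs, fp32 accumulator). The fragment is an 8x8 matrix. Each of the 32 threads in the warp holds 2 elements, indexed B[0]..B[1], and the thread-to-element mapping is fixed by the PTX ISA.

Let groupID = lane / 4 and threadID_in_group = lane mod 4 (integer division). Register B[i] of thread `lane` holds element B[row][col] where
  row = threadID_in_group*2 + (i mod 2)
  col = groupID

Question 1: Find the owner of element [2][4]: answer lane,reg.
c=4→G=4  r=2→T=1,p=0
L=4*4+1=17  i=0=0

17,0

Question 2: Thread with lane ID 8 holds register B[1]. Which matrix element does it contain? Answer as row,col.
1,2

lane 8->8/4=2, 8 mod 4=0
i=1  r:2·0+1->1  c:2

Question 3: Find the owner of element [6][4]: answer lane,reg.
19,0

c=4→G=4  r=6→T=3,p=0
L=4*4+3=19  i=0=0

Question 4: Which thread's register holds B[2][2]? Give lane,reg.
c: 2->gid=2  r: 2->tid=1,i&1=0
L=2*4+1=9  i=0=0

9,0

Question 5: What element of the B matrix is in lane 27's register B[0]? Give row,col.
6,6

lane 27: g=6 (27/4), t=3 (27%4)
i=0: r=3*2+0=6, c=g=6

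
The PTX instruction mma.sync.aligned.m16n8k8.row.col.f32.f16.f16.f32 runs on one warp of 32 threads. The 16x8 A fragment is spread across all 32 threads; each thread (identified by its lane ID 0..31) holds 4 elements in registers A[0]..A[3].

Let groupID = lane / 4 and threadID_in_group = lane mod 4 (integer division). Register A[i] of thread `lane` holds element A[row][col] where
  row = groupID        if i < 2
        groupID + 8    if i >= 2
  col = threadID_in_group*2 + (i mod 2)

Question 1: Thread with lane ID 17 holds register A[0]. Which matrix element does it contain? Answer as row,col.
4,2

17: gr=4,th=1
[0] (4+0,1*2+0) = (4,2)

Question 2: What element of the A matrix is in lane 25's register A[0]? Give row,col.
25: g=6,t=1
[0] (6+0,1*2+0) = (6,2)

6,2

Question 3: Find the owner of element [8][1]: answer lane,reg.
r:8=>grp=0,rB=1  c:1=>tig=0,lo=1
L=0*4+0=0  i=1*2+1=3

0,3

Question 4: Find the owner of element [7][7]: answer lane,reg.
31,1

r: 7->gid=7,r8=0  c: 7->tid=3,i&1=1
L=7*4+3=31  i=0*2+1=1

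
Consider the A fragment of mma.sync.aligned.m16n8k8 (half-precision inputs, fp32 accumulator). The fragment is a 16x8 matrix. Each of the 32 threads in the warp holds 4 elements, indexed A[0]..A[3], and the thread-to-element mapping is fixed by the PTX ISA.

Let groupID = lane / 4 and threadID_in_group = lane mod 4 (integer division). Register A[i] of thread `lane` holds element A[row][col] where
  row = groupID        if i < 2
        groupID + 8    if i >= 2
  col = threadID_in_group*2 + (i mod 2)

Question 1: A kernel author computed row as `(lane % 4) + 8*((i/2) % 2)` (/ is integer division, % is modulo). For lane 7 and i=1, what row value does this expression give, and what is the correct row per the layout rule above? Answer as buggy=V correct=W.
buggy=3 correct=1

`(lane % 4) + 8*((i/2) % 2)`[7,1]→3
lane 7→7/4=1, 7 mod 4=3
i=1  r:1+0→1  c:2·3+1→7
row: 3 vs 1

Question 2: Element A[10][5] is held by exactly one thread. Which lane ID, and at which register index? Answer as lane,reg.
r: 10->gid=2,r8=1  c: 5->tid=2,i&1=1
L=2*4+2=10  i=1*2+1=3

10,3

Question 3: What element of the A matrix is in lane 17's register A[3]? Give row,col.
17: g=4,t=1
[3] (4+8,1*2+1) = (12,3)

12,3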